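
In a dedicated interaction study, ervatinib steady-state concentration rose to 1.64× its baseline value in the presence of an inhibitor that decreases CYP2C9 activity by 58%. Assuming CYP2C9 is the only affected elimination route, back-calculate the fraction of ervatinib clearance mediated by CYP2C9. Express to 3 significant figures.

0.673

Let x = fm,CYP2C9. Because steady-state concentration ∝ 1/CL, relative clearance fell to 1/1.64 = 0.6098.
Setting x·0.42 + (1 − x) = 0.6098 and solving: x = (0.6098 − 1)/(0.42 − 1) = 0.673.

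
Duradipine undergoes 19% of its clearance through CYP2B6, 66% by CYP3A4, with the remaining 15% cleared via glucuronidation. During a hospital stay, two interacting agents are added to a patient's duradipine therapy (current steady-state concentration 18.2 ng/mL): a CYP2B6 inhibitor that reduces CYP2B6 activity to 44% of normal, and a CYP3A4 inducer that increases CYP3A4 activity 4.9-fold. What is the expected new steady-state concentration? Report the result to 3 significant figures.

5.25 ng/mL

CYP2B6: 0.19 × 0.44 = 0.0836
CYP3A4: 0.66 × 4.9 = 3.234
Other: 0.15 (unchanged)
New clearance relative to baseline: 0.0836 + 3.234 + 0.15 = 3.4676.
Steady-state concentration ∝ 1/CL: new value = 18.2 / 3.4676 = 5.25 ng/mL.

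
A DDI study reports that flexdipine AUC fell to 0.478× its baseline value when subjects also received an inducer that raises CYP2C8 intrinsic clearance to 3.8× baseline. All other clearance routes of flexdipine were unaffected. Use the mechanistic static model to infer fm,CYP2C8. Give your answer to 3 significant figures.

0.390

Call the CYP2C8 fraction fm. After the interaction, CL_new/CL_old = fm × 3.8 + (1 − fm).
AUC ratio = 1 / (new CL fraction), so new CL fraction = 1 / 0.478 = 2.092.
fm × 3.8 + 1 − fm = 2.092  ⇒  fm × (3.8 − 1) = 1.092  ⇒  fm = 0.390.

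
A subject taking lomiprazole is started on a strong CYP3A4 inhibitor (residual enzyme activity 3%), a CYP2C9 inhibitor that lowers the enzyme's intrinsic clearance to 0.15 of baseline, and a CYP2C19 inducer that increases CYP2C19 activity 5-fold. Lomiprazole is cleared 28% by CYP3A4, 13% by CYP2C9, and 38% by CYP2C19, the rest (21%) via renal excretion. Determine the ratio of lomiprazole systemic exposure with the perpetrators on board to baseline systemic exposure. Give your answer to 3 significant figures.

0.468

The CYP3A4 pathway (28% of clearance) drops to 0.03× activity: 0.28 × 0.03 = 0.0084.
The CYP2C9 pathway (13% of clearance) drops to 0.15× activity: 0.13 × 0.15 = 0.0195.
The CYP2C19 pathway (38% of clearance) increases to 5× activity: 0.38 × 5 = 1.9.
Non-CYP routes (21%) are unchanged.
Relative clearance = 0.0084 + 0.0195 + 1.9 + 0.21 = 2.1379.
Systemic exposure ∝ 1/CL: fold-change = 1 / 2.1379 = 0.468.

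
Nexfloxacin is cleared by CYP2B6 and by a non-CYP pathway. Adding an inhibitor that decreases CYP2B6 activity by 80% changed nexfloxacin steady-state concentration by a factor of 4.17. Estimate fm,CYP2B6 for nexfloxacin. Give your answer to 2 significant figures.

Let fm be the CYP2B6 fraction. New clearance relative to baseline = fm × 0.2 + (1 − fm).
Steady-state concentration ratio = 1 / (new CL fraction), so new CL fraction = 1 / 4.17 = 0.2398.
fm × 0.2 + 1 − fm = 0.2398  ⇒  fm × (0.2 − 1) = −0.7602  ⇒  fm = 0.95.

0.95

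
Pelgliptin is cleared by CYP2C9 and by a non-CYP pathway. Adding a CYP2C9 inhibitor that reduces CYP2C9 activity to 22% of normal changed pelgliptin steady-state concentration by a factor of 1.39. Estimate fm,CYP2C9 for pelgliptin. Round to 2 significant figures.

Let x = fm,CYP2C9. Because steady-state concentration ∝ 1/CL, relative clearance fell to 1/1.39 = 0.7194.
Only the CYP2C9 route changed, so 0.7194 = x·0.22 + (1 − x), giving x = 0.36.

0.36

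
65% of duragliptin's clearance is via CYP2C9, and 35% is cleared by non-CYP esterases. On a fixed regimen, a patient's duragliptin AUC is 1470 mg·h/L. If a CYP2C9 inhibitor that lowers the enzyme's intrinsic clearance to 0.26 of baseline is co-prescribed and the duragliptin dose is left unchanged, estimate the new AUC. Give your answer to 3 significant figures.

The CYP2C9 pathway (65% of clearance) is reduced to 0.26× activity: 0.65 × 0.26 = 0.169.
Non-CYP routes (35%) are unchanged.
CL_new/CL_old = 0.169 + 0.35 = 0.519.
AUC ∝ 1/CL, so new value = 1470 / 0.519 = 2.83 × 10³ mg·h/L.

2.83 × 10³ mg·h/L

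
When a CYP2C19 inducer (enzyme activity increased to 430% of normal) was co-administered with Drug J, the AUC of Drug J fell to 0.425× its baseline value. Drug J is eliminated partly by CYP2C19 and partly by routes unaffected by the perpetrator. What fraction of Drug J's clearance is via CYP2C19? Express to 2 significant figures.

0.41

Call the CYP2C19 fraction fm. After the interaction, CL_new/CL_old = fm × 4.3 + (1 − fm).
AUC ratio = 1 / (new CL fraction), so new CL fraction = 1 / 0.425 = 2.353.
fm × 4.3 + 1 − fm = 2.353  ⇒  fm × (4.3 − 1) = 1.353  ⇒  fm = 0.41.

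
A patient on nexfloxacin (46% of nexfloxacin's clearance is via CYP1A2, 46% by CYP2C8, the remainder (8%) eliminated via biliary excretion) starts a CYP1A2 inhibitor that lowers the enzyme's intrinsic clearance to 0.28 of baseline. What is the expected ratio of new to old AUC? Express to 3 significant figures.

The CYP1A2 pathway (46% of clearance) is reduced to 0.28× activity: 0.46 × 0.28 = 0.1288.
CYP2C8 (46%) and the residual 8% are unaffected.
CL_new/CL_old = 0.1288 + 0.46 + 0.08 = 0.6688.
AUC ratio = CL_old/CL_new = 1 / 0.6688 = 1.50.

1.50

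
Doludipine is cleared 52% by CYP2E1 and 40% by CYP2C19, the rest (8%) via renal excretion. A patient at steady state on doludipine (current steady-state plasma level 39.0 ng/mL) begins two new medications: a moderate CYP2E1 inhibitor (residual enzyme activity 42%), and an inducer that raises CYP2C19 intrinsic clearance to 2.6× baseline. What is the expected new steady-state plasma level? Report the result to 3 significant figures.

The CYP2E1 pathway (52% of clearance) falls to 0.42× activity: 0.52 × 0.42 = 0.2184.
The CYP2C19 pathway (40% of clearance) is boosted to 2.6× activity: 0.4 × 2.6 = 1.04.
The remaining 8% of clearance is unaffected.
Relative clearance = 0.2184 + 1.04 + 0.08 = 1.3384.
Steady-state plasma level ∝ 1/CL: new value = 39.0 / 1.3384 = 29.1 ng/mL.

29.1 ng/mL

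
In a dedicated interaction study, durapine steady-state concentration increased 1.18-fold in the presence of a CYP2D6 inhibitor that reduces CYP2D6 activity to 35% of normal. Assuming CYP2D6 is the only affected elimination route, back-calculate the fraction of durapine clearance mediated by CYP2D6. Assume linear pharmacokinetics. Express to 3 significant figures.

Call the CYP2D6 fraction fm. After the interaction, CL_new/CL_old = fm × 0.35 + (1 − fm).
Steady-state concentration ratio = 1 / (new CL fraction), so new CL fraction = 1 / 1.18 = 0.8475.
fm × 0.35 + 1 − fm = 0.8475  ⇒  fm × (0.35 − 1) = −0.1525  ⇒  fm = 0.235.

0.235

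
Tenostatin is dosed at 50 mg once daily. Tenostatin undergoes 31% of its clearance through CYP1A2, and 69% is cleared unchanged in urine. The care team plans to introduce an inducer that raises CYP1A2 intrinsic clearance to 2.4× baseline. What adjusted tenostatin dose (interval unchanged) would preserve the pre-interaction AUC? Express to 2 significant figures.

72 mg

The CYP1A2 pathway (31% of clearance) is boosted to 2.4× activity: 0.31 × 2.4 = 0.744.
Non-CYP routes (69%) are unchanged.
Relative clearance = 0.744 + 0.69 = 1.434.
Css,avg = (dose rate)/CL, so holding Css fixed requires dose ∝ CL: 50 × 1.434 = 72 mg.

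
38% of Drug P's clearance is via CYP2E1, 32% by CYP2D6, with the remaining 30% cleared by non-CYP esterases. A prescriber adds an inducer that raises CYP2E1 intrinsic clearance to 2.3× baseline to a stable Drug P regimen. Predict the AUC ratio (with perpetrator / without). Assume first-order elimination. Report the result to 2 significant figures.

0.67

CYP2E1: 0.38 × 2.3 = 0.874
CYP2D6: 0.32 (unchanged)
Other: 0.3 (unchanged)
New clearance relative to baseline: 0.874 + 0.32 + 0.3 = 1.494.
Since AUC ∝ 1/CL, the ratio is 1 / 1.494 = 0.67.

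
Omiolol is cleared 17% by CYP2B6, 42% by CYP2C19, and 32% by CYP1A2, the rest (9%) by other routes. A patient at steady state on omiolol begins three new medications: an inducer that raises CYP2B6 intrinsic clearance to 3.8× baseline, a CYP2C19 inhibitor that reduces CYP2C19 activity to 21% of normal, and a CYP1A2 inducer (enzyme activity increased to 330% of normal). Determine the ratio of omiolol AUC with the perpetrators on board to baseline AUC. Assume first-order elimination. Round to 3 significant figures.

0.532

CYP2B6: 0.17 × 3.8 = 0.646
CYP2C19: 0.42 × 0.21 = 0.0882
CYP1A2: 0.32 × 3.3 = 1.056
Other: 0.09 (unchanged)
Relative clearance = 0.646 + 0.0882 + 1.056 + 0.09 = 1.8802.
Because AUC varies inversely with clearance, the combined effect is 1 / 1.8802 = 0.532.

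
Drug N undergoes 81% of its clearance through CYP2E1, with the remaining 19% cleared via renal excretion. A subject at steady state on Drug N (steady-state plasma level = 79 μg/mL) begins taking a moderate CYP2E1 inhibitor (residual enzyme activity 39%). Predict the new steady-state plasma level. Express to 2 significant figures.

CYP2E1: 0.81 × 0.39 = 0.3159
Other: 0.19 (unchanged)
New clearance relative to baseline: 0.3159 + 0.19 = 0.5059.
Steady-state plasma level ∝ 1/CL, so new value = 79 / 0.5059 = 1.6 × 10² μg/mL.

1.6 × 10² μg/mL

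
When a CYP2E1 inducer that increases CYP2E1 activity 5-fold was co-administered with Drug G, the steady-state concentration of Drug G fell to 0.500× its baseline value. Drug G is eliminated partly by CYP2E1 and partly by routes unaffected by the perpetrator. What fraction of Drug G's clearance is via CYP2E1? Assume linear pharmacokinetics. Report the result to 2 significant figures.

0.25

Let fm be the CYP2E1 fraction. New clearance relative to baseline = fm × 5 + (1 − fm).
Steady-state concentration ratio = 1 / (new CL fraction), so new CL fraction = 1 / 0.500 = 2.
fm × 5 + 1 − fm = 2  ⇒  fm × (5 − 1) = 1  ⇒  fm = 0.25.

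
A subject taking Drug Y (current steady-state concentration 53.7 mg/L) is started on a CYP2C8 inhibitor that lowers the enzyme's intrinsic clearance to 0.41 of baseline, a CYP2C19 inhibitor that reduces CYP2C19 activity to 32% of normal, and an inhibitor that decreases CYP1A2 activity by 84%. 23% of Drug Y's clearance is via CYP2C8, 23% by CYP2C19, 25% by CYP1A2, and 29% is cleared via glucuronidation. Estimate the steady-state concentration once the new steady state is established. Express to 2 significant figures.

1.1 × 10² mg/L

The CYP2C8 pathway (23% of clearance) falls to 0.41× activity: 0.23 × 0.41 = 0.0943.
The CYP2C19 pathway (23% of clearance) drops to 0.32× activity: 0.23 × 0.32 = 0.0736.
The CYP1A2 pathway (25% of clearance) is reduced to 0.16× activity: 0.25 × 0.16 = 0.04.
The remaining 29% of clearance is unaffected.
New clearance relative to baseline: 0.0943 + 0.0736 + 0.04 + 0.29 = 0.4979.
New steady-state concentration = 53.7 / 0.4979 = 1.1 × 10² mg/L (concentration scales inversely with clearance).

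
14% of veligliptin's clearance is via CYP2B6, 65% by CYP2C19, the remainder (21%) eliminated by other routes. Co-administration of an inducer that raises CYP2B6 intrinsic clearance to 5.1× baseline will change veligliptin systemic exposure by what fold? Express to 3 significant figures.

The CYP2B6 pathway (14% of clearance) increases to 5.1× activity: 0.14 × 5.1 = 0.714.
CYP2C19 (65%) and the residual 21% are unaffected.
Relative clearance = 0.714 + 0.65 + 0.21 = 1.574.
Systemic exposure ratio = CL_old/CL_new = 1 / 1.574 = 0.635.

0.635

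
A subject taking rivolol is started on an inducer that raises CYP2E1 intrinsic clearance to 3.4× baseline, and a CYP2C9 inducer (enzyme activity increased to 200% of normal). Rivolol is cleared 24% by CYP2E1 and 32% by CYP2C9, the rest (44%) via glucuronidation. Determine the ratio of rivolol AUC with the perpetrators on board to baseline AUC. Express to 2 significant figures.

The CYP2E1 pathway (24% of clearance) rises to 3.4× activity: 0.24 × 3.4 = 0.816.
The CYP2C9 pathway (32% of clearance) is boosted to 2× activity: 0.32 × 2 = 0.64.
Non-CYP routes (44%) are unchanged.
New clearance relative to baseline: 0.816 + 0.64 + 0.44 = 1.896.
Net AUC ratio = 1 / 1.896 = 0.53.

0.53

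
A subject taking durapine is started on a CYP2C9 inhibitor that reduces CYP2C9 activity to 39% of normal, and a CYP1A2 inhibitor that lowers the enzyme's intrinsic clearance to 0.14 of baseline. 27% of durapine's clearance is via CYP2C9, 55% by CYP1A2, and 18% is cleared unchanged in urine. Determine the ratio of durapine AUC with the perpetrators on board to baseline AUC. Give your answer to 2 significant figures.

2.8

The CYP2C9 pathway (27% of clearance) drops to 0.39× activity: 0.27 × 0.39 = 0.1053.
The CYP1A2 pathway (55% of clearance) falls to 0.14× activity: 0.55 × 0.14 = 0.077.
The remaining 18% of clearance is unaffected.
CL_new/CL_old = 0.1053 + 0.077 + 0.18 = 0.3623.
AUC ∝ 1/CL: fold-change = 1 / 0.3623 = 2.8.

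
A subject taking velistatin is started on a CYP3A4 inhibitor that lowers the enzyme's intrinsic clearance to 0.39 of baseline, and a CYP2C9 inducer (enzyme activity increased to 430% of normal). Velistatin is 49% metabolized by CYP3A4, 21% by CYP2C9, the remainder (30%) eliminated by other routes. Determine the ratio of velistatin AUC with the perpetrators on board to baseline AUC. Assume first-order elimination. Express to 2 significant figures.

The CYP3A4 pathway (49% of clearance) drops to 0.39× activity: 0.49 × 0.39 = 0.1911.
The CYP2C9 pathway (21% of clearance) increases to 4.3× activity: 0.21 × 4.3 = 0.903.
Non-CYP routes (30%) are unchanged.
New clearance relative to baseline: 0.1911 + 0.903 + 0.3 = 1.3941.
AUC ∝ 1/CL: fold-change = 1 / 1.3941 = 0.72.

0.72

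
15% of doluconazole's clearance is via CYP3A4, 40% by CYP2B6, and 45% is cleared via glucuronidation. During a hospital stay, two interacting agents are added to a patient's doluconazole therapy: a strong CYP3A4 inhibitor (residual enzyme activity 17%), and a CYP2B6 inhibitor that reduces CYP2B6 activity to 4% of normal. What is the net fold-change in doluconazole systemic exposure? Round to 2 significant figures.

2.0

The CYP3A4 pathway (15% of clearance) drops to 0.17× activity: 0.15 × 0.17 = 0.0255.
The CYP2B6 pathway (40% of clearance) drops to 0.04× activity: 0.4 × 0.04 = 0.016.
Non-CYP routes (45%) are unchanged.
Relative clearance = 0.0255 + 0.016 + 0.45 = 0.4915.
Net systemic exposure ratio = 1 / 0.4915 = 2.0.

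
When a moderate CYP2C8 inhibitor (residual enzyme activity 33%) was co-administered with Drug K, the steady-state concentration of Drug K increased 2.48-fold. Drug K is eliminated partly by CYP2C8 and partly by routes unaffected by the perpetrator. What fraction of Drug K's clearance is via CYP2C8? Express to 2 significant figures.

Let x = fm,CYP2C8. Because steady-state concentration ∝ 1/CL, relative clearance fell to 1/2.48 = 0.4032.
Setting x·0.33 + (1 − x) = 0.4032 and solving: x = (0.4032 − 1)/(0.33 − 1) = 0.89.

0.89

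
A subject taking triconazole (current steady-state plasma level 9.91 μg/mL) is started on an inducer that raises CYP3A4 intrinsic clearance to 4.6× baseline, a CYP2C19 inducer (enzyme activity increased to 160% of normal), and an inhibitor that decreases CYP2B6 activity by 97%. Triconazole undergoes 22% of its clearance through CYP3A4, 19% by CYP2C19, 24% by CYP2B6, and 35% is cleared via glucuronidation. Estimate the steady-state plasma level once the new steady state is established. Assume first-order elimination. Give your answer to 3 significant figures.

5.92 μg/mL

CYP3A4: 0.22 × 4.6 = 1.012
CYP2C19: 0.19 × 1.6 = 0.304
CYP2B6: 0.24 × 0.03 = 0.0072
Other: 0.35 (unchanged)
Relative clearance = 1.012 + 0.304 + 0.0072 + 0.35 = 1.6732.
Steady-state plasma level ∝ 1/CL: new value = 9.91 / 1.6732 = 5.92 μg/mL.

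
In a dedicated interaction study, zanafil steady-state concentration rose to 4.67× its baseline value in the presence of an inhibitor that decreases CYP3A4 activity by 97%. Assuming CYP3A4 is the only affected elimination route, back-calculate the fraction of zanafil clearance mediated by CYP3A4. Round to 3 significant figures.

CL'/CL = 1 / 4.67 = 0.2141
0.03·fm + (1 − fm) = 0.2141
fm = (0.2141 − 1) / (0.03 − 1) = 0.810

0.810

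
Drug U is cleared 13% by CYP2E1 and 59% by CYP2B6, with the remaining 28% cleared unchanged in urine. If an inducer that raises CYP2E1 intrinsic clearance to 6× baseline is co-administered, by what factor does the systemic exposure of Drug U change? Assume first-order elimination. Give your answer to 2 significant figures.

0.61

The CYP2E1 pathway (13% of clearance) rises to 6× activity: 0.13 × 6 = 0.78.
CYP2B6 (59%) and the residual 28% are unaffected.
Relative clearance = 0.78 + 0.59 + 0.28 = 1.65.
Systemic exposure is inversely proportional to clearance, so the fold-change is 1 / 1.65 = 0.61.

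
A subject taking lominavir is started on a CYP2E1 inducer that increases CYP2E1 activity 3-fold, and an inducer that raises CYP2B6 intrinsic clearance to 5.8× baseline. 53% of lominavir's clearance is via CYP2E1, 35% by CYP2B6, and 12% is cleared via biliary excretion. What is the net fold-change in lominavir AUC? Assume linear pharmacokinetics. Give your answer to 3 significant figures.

CYP2E1: 0.53 × 3 = 1.59
CYP2B6: 0.35 × 5.8 = 2.03
Other: 0.12 (unchanged)
Relative clearance = 1.59 + 2.03 + 0.12 = 3.74.
AUC ∝ 1/CL: fold-change = 1 / 3.74 = 0.267.

0.267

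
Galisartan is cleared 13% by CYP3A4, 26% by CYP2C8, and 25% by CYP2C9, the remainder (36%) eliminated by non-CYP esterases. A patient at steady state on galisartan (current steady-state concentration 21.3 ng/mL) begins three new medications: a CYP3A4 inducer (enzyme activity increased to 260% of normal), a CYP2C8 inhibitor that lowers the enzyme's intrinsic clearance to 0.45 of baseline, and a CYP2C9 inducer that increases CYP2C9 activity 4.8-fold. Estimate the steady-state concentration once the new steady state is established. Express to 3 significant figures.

10.6 ng/mL

The CYP3A4 pathway (13% of clearance) increases to 2.6× activity: 0.13 × 2.6 = 0.338.
The CYP2C8 pathway (26% of clearance) is reduced to 0.45× activity: 0.26 × 0.45 = 0.117.
The CYP2C9 pathway (25% of clearance) is boosted to 4.8× activity: 0.25 × 4.8 = 1.2.
The remaining 36% of clearance is unaffected.
New clearance relative to baseline: 0.338 + 0.117 + 1.2 + 0.36 = 2.015.
Steady-state concentration ∝ 1/CL: new value = 21.3 / 2.015 = 10.6 ng/mL.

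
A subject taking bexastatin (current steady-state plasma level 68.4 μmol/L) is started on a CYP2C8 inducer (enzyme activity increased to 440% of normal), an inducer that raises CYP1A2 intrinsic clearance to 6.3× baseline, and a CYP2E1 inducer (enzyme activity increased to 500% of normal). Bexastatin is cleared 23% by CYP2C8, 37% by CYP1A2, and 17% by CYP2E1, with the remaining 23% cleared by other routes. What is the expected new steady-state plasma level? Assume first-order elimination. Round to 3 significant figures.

15.5 μmol/L

The CYP2C8 pathway (23% of clearance) increases to 4.4× activity: 0.23 × 4.4 = 1.012.
The CYP1A2 pathway (37% of clearance) rises to 6.3× activity: 0.37 × 6.3 = 2.331.
The CYP2E1 pathway (17% of clearance) is boosted to 5× activity: 0.17 × 5 = 0.85.
Non-CYP routes (23%) are unchanged.
CL_new/CL_old = 1.012 + 2.331 + 0.85 + 0.23 = 4.423.
Steady-state plasma level ∝ 1/CL: new value = 68.4 / 4.423 = 15.5 μmol/L.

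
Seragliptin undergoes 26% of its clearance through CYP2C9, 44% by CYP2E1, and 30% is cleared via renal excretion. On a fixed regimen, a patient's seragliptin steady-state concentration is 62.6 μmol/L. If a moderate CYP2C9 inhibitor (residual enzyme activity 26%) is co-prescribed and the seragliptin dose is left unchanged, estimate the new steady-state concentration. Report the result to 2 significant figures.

The CYP2C9 pathway (26% of clearance) drops to 0.26× activity: 0.26 × 0.26 = 0.0676.
CYP2E1 (44%) and the residual 30% are unaffected.
CL_new/CL_old = 0.0676 + 0.44 + 0.3 = 0.8076.
With dosing unchanged, steady-state concentration scales as 1/CL: 62.6 / 0.8076 = 78 μmol/L.

78 μmol/L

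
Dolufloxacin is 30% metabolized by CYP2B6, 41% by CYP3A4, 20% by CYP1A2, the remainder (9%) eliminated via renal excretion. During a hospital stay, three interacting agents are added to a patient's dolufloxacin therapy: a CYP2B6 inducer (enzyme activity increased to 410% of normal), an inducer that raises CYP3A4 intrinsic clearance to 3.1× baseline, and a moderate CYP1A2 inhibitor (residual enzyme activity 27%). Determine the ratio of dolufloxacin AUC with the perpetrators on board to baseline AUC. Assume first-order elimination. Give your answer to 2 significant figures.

CYP2B6: 0.3 × 4.1 = 1.23
CYP3A4: 0.41 × 3.1 = 1.271
CYP1A2: 0.2 × 0.27 = 0.054
Other: 0.09 (unchanged)
Relative clearance = 1.23 + 1.271 + 0.054 + 0.09 = 2.645.
AUC ∝ 1/CL: fold-change = 1 / 2.645 = 0.38.

0.38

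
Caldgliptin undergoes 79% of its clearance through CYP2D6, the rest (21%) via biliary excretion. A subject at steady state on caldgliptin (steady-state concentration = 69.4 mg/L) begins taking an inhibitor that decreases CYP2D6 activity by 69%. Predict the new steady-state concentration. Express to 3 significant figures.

CYP2D6: 0.79 × 0.31 = 0.2449
Other: 0.21 (unchanged)
CL_new/CL_old = 0.2449 + 0.21 = 0.4549.
With dosing unchanged, steady-state concentration scales as 1/CL: 69.4 / 0.4549 = 153 mg/L.

153 mg/L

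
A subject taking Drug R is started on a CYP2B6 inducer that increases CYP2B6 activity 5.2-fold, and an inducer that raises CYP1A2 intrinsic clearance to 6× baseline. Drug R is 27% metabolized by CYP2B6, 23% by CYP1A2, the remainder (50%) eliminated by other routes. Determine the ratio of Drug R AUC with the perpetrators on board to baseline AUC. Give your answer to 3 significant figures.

0.305

The CYP2B6 pathway (27% of clearance) rises to 5.2× activity: 0.27 × 5.2 = 1.404.
The CYP1A2 pathway (23% of clearance) rises to 6× activity: 0.23 × 6 = 1.38.
The remaining 50% of clearance is unaffected.
New clearance relative to baseline: 1.404 + 1.38 + 0.5 = 3.284.
AUC ∝ 1/CL: fold-change = 1 / 3.284 = 0.305.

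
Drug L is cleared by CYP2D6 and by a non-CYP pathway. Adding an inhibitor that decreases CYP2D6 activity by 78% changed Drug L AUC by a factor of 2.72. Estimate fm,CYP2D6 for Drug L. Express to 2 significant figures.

0.81

Write x for the fraction cleared via CYP2D6. The observed AUC change means clearance fell to 1/2.72 = 0.3676 of baseline.
Only the CYP2D6 route changed, so 0.3676 = x·0.22 + (1 − x), giving x = 0.81.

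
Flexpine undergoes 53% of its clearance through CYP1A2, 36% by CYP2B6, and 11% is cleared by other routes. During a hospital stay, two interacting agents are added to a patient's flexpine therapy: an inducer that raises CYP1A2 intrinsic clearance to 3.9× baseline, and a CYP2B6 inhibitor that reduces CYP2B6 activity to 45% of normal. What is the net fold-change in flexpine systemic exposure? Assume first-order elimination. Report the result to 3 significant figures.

The CYP1A2 pathway (53% of clearance) rises to 3.9× activity: 0.53 × 3.9 = 2.067.
The CYP2B6 pathway (36% of clearance) drops to 0.45× activity: 0.36 × 0.45 = 0.162.
Non-CYP routes (11%) are unchanged.
New clearance relative to baseline: 2.067 + 0.162 + 0.11 = 2.339.
Systemic exposure ∝ 1/CL: fold-change = 1 / 2.339 = 0.428.

0.428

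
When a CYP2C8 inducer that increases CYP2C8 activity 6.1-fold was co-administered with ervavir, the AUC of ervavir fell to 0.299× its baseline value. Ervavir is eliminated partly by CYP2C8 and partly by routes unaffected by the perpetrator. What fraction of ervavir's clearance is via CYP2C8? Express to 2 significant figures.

0.46

CL'/CL = 1 / 0.299 = 3.344
6.1·fm + (1 − fm) = 3.344
fm = (3.344 − 1) / (6.1 − 1) = 0.46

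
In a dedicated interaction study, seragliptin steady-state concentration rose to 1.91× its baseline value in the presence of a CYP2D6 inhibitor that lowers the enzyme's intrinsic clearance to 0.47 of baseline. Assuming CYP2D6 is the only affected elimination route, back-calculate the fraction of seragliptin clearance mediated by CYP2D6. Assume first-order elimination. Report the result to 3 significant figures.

Let fm be the CYP2D6 fraction. New clearance relative to baseline = fm × 0.47 + (1 − fm).
Steady-state concentration ratio = 1 / (new CL fraction), so new CL fraction = 1 / 1.91 = 0.5236.
fm × 0.47 + 1 − fm = 0.5236  ⇒  fm × (0.47 − 1) = −0.4764  ⇒  fm = 0.899.

0.899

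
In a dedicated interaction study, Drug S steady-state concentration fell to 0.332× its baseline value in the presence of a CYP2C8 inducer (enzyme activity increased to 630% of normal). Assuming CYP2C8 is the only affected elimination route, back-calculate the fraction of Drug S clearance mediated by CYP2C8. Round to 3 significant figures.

0.380

Let x = fm,CYP2C8. Because steady-state concentration ∝ 1/CL, relative clearance rose to 1/0.332 = 3.012.
Setting x·6.3 + (1 − x) = 3.012 and solving: x = (3.012 − 1)/(6.3 − 1) = 0.380.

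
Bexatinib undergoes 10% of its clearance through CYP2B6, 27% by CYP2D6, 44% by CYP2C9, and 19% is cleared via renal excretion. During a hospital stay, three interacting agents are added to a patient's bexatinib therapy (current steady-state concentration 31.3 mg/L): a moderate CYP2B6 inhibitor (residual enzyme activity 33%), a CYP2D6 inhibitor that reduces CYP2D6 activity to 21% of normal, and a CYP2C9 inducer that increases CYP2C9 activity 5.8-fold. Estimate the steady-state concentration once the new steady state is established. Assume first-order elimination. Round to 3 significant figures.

11.1 mg/L

CYP2B6: 0.1 × 0.33 = 0.033
CYP2D6: 0.27 × 0.21 = 0.0567
CYP2C9: 0.44 × 5.8 = 2.552
Other: 0.19 (unchanged)
Relative clearance = 0.033 + 0.0567 + 2.552 + 0.19 = 2.8317.
Steady-state concentration ∝ 1/CL: new value = 31.3 / 2.8317 = 11.1 mg/L.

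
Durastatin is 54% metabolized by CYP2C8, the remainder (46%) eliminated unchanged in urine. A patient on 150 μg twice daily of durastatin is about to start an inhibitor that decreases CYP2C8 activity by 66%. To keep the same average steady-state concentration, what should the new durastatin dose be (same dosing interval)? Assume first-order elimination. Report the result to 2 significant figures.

CYP2C8: 0.54 × 0.34 = 0.1836
Other: 0.46 (unchanged)
New clearance relative to baseline: 0.1836 + 0.46 = 0.6436.
To maintain the same steady-state level, dose must scale with clearance: new dose = 150 × 0.6436 = 97 μg.

97 μg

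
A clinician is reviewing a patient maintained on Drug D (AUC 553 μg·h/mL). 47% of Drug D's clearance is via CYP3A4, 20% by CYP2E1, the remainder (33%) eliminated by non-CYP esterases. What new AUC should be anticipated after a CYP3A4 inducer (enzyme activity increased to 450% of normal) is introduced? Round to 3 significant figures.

209 μg·h/mL

CYP3A4: 0.47 × 4.5 = 2.115
CYP2E1: 0.2 (unchanged)
Other: 0.33 (unchanged)
CL_new/CL_old = 2.115 + 0.2 + 0.33 = 2.645.
New AUC = baseline ÷ relative clearance = 553 / 2.645 = 209 μg·h/mL.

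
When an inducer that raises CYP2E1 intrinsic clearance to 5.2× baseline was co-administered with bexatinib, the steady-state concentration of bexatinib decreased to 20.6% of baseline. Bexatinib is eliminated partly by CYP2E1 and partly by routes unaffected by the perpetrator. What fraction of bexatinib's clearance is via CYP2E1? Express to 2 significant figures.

0.92

Let x = fm,CYP2E1. Because steady-state concentration ∝ 1/CL, relative clearance rose to 1/0.206 = 4.854.
Setting x·5.2 + (1 − x) = 4.854 and solving: x = (4.854 − 1)/(5.2 − 1) = 0.92.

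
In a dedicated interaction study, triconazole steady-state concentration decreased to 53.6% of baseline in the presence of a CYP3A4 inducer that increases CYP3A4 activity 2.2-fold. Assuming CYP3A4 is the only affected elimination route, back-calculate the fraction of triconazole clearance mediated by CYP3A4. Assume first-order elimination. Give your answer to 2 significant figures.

Let x = fm,CYP3A4. Because steady-state concentration ∝ 1/CL, relative clearance rose to 1/0.536 = 1.866.
Only the CYP3A4 route changed, so 1.866 = x·2.2 + (1 − x), giving x = 0.72.

0.72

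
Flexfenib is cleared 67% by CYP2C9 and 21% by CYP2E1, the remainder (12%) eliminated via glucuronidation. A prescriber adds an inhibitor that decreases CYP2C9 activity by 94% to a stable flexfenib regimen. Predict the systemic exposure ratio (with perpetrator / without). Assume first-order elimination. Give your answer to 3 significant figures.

2.70

CYP2C9: 0.67 × 0.06 = 0.0402
CYP2E1: 0.21 (unchanged)
Other: 0.12 (unchanged)
New clearance relative to baseline: 0.0402 + 0.21 + 0.12 = 0.3702.
Systemic exposure ratio = CL_old/CL_new = 1 / 0.3702 = 2.70.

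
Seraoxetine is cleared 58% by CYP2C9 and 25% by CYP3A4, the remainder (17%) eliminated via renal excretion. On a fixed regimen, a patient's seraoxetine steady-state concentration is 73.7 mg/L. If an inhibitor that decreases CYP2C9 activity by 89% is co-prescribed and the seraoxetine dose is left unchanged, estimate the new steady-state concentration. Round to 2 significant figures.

CYP2C9: 0.58 × 0.11 = 0.0638
CYP3A4: 0.25 (unchanged)
Other: 0.17 (unchanged)
Relative clearance = 0.0638 + 0.25 + 0.17 = 0.4838.
Steady-state concentration ∝ 1/CL, so new value = 73.7 / 0.4838 = 1.5 × 10² mg/L.

1.5 × 10² mg/L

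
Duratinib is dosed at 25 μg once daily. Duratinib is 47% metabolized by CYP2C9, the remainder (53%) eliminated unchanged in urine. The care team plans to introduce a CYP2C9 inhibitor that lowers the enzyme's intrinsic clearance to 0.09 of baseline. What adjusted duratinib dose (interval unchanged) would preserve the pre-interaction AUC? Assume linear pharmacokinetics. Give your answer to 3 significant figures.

14.3 μg

The CYP2C9 pathway (47% of clearance) is reduced to 0.09× activity: 0.47 × 0.09 = 0.0423.
The remaining 53% of clearance is unaffected.
Relative clearance = 0.0423 + 0.53 = 0.5723.
Css,avg = (dose rate)/CL, so holding Css fixed requires dose ∝ CL: 25 × 0.5723 = 14.3 μg.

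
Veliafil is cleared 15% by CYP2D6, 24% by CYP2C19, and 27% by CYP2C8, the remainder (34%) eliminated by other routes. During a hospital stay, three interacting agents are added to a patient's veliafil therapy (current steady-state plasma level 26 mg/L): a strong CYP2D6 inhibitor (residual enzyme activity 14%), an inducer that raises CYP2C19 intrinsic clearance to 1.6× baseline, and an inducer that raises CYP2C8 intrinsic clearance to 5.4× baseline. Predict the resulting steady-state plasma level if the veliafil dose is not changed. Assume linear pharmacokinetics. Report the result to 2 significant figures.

12 mg/L

The CYP2D6 pathway (15% of clearance) falls to 0.14× activity: 0.15 × 0.14 = 0.021.
The CYP2C19 pathway (24% of clearance) is boosted to 1.6× activity: 0.24 × 1.6 = 0.384.
The CYP2C8 pathway (27% of clearance) is boosted to 5.4× activity: 0.27 × 5.4 = 1.458.
The remaining 34% of clearance is unaffected.
Relative clearance = 0.021 + 0.384 + 1.458 + 0.34 = 2.203.
Steady-state plasma level ∝ 1/CL: new value = 26 / 2.203 = 12 mg/L.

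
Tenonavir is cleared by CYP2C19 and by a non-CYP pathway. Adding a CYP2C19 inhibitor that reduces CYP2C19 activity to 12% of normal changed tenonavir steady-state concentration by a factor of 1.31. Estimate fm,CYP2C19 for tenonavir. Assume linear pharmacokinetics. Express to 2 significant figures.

CL'/CL = 1 / 1.31 = 0.7634
0.12·fm + (1 − fm) = 0.7634
fm = (0.7634 − 1) / (0.12 − 1) = 0.27

0.27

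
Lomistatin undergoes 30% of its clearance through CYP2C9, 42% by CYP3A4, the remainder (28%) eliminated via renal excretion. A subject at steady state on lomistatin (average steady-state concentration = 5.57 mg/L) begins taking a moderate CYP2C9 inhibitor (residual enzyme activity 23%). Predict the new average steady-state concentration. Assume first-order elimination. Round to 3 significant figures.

7.24 mg/L

The CYP2C9 pathway (30% of clearance) falls to 0.23× activity: 0.3 × 0.23 = 0.069.
CYP3A4 (42%) and the residual 28% are unaffected.
New clearance relative to baseline: 0.069 + 0.42 + 0.28 = 0.769.
With dosing unchanged, average steady-state concentration scales as 1/CL: 5.57 / 0.769 = 7.24 mg/L.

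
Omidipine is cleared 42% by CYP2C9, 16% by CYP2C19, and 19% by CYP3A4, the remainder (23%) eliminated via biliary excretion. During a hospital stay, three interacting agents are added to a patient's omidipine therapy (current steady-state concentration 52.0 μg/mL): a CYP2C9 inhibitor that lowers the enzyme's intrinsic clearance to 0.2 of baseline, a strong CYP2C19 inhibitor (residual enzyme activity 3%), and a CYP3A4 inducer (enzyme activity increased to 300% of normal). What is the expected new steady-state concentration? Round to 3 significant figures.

58.5 μg/mL

CYP2C9: 0.42 × 0.2 = 0.084
CYP2C19: 0.16 × 0.03 = 0.0048
CYP3A4: 0.19 × 3 = 0.57
Other: 0.23 (unchanged)
New clearance relative to baseline: 0.084 + 0.0048 + 0.57 + 0.23 = 0.8888.
Dividing the baseline by the relative clearance: 52.0 / 0.8888 = 58.5 μg/mL.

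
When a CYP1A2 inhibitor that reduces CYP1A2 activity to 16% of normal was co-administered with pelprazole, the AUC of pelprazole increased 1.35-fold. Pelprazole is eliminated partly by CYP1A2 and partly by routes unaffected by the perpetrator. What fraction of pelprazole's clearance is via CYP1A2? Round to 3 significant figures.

0.309

CL'/CL = 1 / 1.35 = 0.7407
0.16·fm + (1 − fm) = 0.7407
fm = (0.7407 − 1) / (0.16 − 1) = 0.309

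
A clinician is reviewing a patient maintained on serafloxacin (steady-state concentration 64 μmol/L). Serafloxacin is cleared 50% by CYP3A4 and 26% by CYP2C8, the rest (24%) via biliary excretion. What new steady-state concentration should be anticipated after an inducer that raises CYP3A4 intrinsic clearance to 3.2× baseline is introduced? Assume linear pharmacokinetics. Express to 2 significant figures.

CYP3A4: 0.5 × 3.2 = 1.6
CYP2C8: 0.26 (unchanged)
Other: 0.24 (unchanged)
Relative clearance = 1.6 + 0.26 + 0.24 = 2.1.
With dosing unchanged, steady-state concentration scales as 1/CL: 64 / 2.1 = 30 μmol/L.

30 μmol/L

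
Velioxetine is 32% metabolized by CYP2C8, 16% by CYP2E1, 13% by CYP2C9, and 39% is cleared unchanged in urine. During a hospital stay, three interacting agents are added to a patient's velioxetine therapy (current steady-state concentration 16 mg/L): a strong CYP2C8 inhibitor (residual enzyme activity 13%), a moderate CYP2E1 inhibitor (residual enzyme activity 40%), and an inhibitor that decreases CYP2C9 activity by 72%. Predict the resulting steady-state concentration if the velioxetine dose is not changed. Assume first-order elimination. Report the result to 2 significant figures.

30 mg/L

The CYP2C8 pathway (32% of clearance) drops to 0.13× activity: 0.32 × 0.13 = 0.0416.
The CYP2E1 pathway (16% of clearance) falls to 0.4× activity: 0.16 × 0.4 = 0.064.
The CYP2C9 pathway (13% of clearance) falls to 0.28× activity: 0.13 × 0.28 = 0.0364.
Non-CYP routes (39%) are unchanged.
Relative clearance = 0.0416 + 0.064 + 0.0364 + 0.39 = 0.532.
Steady-state concentration ∝ 1/CL: new value = 16 / 0.532 = 30 mg/L.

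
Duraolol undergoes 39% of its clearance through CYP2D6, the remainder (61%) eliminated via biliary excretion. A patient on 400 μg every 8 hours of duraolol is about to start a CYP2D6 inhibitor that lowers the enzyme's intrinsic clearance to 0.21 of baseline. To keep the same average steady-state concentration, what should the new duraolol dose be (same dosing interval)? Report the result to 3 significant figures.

277 μg

CYP2D6: 0.39 × 0.21 = 0.0819
Other: 0.61 (unchanged)
CL_new/CL_old = 0.0819 + 0.61 = 0.6919.
Exposure is unchanged when dose changes in proportion to clearance. New dose = 400 μg × 0.6919 = 277 μg.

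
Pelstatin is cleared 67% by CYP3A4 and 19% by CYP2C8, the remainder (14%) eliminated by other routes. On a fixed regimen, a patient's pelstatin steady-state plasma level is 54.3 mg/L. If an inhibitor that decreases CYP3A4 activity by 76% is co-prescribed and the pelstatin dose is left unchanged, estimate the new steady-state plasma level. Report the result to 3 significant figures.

111 mg/L

CYP3A4: 0.67 × 0.24 = 0.1608
CYP2C8: 0.19 (unchanged)
Other: 0.14 (unchanged)
Relative clearance = 0.1608 + 0.19 + 0.14 = 0.4908.
With dosing unchanged, steady-state plasma level scales as 1/CL: 54.3 / 0.4908 = 111 mg/L.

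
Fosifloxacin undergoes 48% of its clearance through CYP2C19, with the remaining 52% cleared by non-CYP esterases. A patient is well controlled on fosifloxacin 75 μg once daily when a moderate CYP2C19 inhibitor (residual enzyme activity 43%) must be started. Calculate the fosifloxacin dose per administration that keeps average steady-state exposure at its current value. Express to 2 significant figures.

CYP2C19: 0.48 × 0.43 = 0.2064
Other: 0.52 (unchanged)
CL_new/CL_old = 0.2064 + 0.52 = 0.7264.
To maintain the same steady-state level, dose must scale with clearance: new dose = 75 × 0.7264 = 54 μg.

54 μg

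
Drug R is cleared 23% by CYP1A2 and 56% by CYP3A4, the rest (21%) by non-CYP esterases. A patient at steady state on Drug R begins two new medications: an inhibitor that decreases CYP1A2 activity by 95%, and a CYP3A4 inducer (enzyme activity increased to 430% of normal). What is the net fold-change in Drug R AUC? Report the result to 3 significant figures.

CYP1A2: 0.23 × 0.05 = 0.0115
CYP3A4: 0.56 × 4.3 = 2.408
Other: 0.21 (unchanged)
Relative clearance = 0.0115 + 2.408 + 0.21 = 2.6295.
Net AUC ratio = 1 / 2.6295 = 0.380.

0.380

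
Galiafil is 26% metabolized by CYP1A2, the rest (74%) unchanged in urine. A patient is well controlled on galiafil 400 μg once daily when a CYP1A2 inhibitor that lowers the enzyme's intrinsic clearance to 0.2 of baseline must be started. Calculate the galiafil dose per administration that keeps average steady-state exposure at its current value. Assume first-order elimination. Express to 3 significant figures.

The CYP1A2 pathway (26% of clearance) drops to 0.2× activity: 0.26 × 0.2 = 0.052.
The remaining 74% of clearance is unaffected.
New clearance relative to baseline: 0.052 + 0.74 = 0.792.
Exposure is unchanged when dose changes in proportion to clearance. New dose = 400 μg × 0.792 = 317 μg.

317 μg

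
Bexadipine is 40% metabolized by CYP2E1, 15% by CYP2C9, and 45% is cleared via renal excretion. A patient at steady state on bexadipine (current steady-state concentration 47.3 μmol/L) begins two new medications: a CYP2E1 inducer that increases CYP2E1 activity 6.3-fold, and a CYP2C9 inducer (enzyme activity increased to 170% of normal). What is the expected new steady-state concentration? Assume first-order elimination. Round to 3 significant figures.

The CYP2E1 pathway (40% of clearance) rises to 6.3× activity: 0.4 × 6.3 = 2.52.
The CYP2C9 pathway (15% of clearance) is boosted to 1.7× activity: 0.15 × 1.7 = 0.255.
Non-CYP routes (45%) are unchanged.
CL_new/CL_old = 2.52 + 0.255 + 0.45 = 3.225.
Steady-state concentration ∝ 1/CL: new value = 47.3 / 3.225 = 14.7 μmol/L.

14.7 μmol/L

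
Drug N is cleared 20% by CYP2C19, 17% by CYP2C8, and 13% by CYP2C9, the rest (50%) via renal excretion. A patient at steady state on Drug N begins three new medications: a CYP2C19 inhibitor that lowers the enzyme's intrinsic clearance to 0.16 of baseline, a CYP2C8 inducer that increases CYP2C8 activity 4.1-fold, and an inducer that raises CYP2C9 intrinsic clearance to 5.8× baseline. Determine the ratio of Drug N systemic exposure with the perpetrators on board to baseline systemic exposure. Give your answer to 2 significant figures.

CYP2C19: 0.2 × 0.16 = 0.032
CYP2C8: 0.17 × 4.1 = 0.697
CYP2C9: 0.13 × 5.8 = 0.754
Other: 0.5 (unchanged)
New clearance relative to baseline: 0.032 + 0.697 + 0.754 + 0.5 = 1.983.
Systemic exposure ∝ 1/CL: fold-change = 1 / 1.983 = 0.50.

0.50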